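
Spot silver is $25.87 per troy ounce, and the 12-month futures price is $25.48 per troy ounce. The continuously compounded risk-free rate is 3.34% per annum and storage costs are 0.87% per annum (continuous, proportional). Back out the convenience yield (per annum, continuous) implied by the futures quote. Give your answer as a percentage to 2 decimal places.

5.73%

F = S·e^((r+u−y)T) ⇒ (r+u−y) = ln(F/S)/T
ln(25.48/25.87) = -0.015190; /T ⇒ -0.015190
y = r + u − ln(F/S)/T = 0.0334 + 0.0087 + 0.015190 = 0.057290
y = 5.73%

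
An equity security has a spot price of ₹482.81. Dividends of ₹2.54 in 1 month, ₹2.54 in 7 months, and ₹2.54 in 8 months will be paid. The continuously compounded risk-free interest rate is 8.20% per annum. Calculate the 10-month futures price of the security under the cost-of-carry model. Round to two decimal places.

PV(dividends) I = 2.54·e^(−0.0820·1/12) + 2.54·e^(−0.0820·7/12) + 2.54·e^(−0.0820·8/12)
I = 2.5227 + 2.4214 + 2.4049 = 7.3490
F = (S − I)·e^(rT) = (482.81 − 7.3490) · e^(0.0820·10/12)
= 475.4610 · e^0.068333 = 475.4610 × 1.070722 = ₹509.09

₹509.09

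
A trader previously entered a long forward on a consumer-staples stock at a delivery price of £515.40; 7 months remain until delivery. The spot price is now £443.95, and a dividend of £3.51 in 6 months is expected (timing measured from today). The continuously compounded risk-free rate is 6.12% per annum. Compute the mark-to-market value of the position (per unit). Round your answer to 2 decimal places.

-£56.78

PV(remaining dividends) I = 3.51·e^(−0.0612·6/12) = 3.4042
Current forward F = (S − I)·e^(rT) = (443.95 − 3.4042)·e^(0.0612·7/12) = 440.5458 × 1.036345 = 456.5574
Value (long) = (F − K)·e^(−rT) = (456.5574 − 515.40) × 0.964930 = -56.7790
Value = -£56.78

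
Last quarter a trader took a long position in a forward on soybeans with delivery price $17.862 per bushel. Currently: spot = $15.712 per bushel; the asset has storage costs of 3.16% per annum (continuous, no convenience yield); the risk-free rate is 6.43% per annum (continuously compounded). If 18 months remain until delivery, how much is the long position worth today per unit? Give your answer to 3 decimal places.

Current fair forward for the remaining 18 months: F = S·e^((r + u)·T), (r + u) = 0.0643 + 0.0316 = 0.0959
F = 15.712 · e^(0.0959 × 18/12) = 15.712 × 1.154711 = 18.1428
Value of long forward = (F − K)·e^(−rT) = (18.1428 − 17.862) · e^(−0.0643·18/12)
= 0.2808 × 0.908055 = 0.255

$0.255 per bushel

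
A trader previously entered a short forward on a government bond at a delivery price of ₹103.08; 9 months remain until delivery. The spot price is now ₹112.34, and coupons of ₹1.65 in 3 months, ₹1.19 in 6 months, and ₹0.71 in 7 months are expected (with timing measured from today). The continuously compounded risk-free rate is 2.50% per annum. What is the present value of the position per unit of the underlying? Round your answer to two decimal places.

-₹7.66

PV(remaining coupons) I = 1.65·e^(−0.0250·3/12) + 1.19·e^(−0.0250·6/12) + 0.71·e^(−0.0250·7/12) = 3.5147
Current forward F = (S − I)·e^(rT) = (112.34 − 3.5147)·e^(0.0250·9/12) = 108.8253 × 1.018927 = 110.8850
Value (long) = (F − K)·e^(−rT) = (110.8850 − 103.08) × 0.981425 = 7.6600
Short position value = −(long value) = -₹7.66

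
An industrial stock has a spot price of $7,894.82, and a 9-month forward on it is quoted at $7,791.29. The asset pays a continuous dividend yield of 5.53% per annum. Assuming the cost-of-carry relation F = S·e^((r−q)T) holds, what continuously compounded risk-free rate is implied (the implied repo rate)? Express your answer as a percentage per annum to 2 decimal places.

From F = S·e^((r−q)T): (r − q) = ln(F/S)/T
ln(7791.29/7894.82) = ln(0.986886) = -0.013201
(r − q) = -0.013201 / (9/12) = -0.017601
r = ln(F/S)/T + q = -0.017601 + 0.0553 = 0.037699
r = 3.77%

3.77%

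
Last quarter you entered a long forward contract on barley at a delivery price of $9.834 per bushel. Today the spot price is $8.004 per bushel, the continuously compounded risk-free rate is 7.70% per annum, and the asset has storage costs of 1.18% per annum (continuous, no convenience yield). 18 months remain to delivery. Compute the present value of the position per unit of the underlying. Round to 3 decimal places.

Current fair forward for the remaining 18 months: F = S·e^((r + u)·T), (r + u) = 0.0770 + 0.0118 = 0.0888
F = 8.004 · e^(0.0888 × 18/12) = 8.004 × 1.142478 = 9.1444
Value of long forward = (F − K)·e^(−rT) = (9.1444 − 9.834) · e^(−0.0770·18/12)
= -0.6896 × 0.890921 = -0.614

-$0.614 per bushel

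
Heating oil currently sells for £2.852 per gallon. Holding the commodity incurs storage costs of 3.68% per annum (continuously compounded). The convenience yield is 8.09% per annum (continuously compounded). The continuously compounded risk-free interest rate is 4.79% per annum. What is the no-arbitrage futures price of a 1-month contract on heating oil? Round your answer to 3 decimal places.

£2.853 per gallon

Net carry = r + u − y = 0.0479 + 0.0368 − 0.0809 = 0.0038
F = S·e^((r+u−y)T) = 2.852 · e^(0.0038 × 1/12) = 2.852 · e^0.000317
= 2.852 × 1.000317 = £2.853 per gallon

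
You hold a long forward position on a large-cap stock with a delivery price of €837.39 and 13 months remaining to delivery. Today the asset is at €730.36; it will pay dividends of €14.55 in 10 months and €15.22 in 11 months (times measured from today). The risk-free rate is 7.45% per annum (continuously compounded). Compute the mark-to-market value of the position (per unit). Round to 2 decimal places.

-€69.99

PV(remaining dividends) I = 14.55·e^(−0.0745·10/12) + 15.22·e^(−0.0745·11/12) = 27.8895
Current forward F = (S − I)·e^(rT) = (730.36 − 27.8895)·e^(0.0745·13/12) = 702.4705 × 1.084055 = 761.5167
Value (long) = (F − K)·e^(−rT) = (761.5167 − 837.39) × 0.922463 = -69.9903
Value = -€69.99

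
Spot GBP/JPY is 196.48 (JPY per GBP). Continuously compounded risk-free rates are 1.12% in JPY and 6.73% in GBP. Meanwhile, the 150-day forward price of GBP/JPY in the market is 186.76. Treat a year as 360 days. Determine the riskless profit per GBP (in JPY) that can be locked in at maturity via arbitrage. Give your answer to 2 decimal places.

Fair forward: F* = S·e^(carry·T), with carry = (r_JPY − r_GBP) = 0.0112 − 0.0673 = -0.0561
F* = 196.48 · e^(-0.0561 × 150/360) = 196.48 · e^-0.023375 = 196.48 × 0.976896 = 191.9405
Market 186.76 < fair 191.9405: forward underpriced → reverse cash-and-carry (short spot, go long the forward).
At maturity, profit = |F_mkt − F*| = |186.76 − 191.9405| = 5.18 per GBP (in JPY)

5.18 per GBP (in JPY)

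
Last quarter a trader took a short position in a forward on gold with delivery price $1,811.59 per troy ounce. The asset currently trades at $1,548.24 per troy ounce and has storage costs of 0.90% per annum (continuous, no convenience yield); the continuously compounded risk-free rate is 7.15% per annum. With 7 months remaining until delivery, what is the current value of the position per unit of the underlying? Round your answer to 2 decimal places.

Current fair forward for the remaining 7 months: F = S·e^((r + u)·T), (r + u) = 0.0715 + 0.0090 = 0.0805
F = 1548.24 · e^(0.0805 × 7/12) = 1548.24 × 1.04807834 = 1622.6768
Value of long forward = (F − K)·e^(−rT) = (1622.6768 − 1811.59) · e^(−0.0715·7/12)
= -188.9132 × 0.95914949 = -181.20
Short position value = −(long value) = $181.20

$181.20 per troy ounce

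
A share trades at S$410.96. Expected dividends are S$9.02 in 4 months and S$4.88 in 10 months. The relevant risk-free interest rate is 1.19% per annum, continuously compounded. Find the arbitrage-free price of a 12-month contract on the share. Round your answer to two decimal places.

S$401.90

PV(dividends) I = 9.02·e^(−0.0119·4/12) + 4.88·e^(−0.0119·10/12)
I = 8.9843 + 4.8318 = 13.8161
F = (S − I)·e^(rT) = (410.96 − 13.8161) · e^(0.0119·12/12)
= 397.1439 · e^0.011900 = 397.1439 × 1.011971 = S$401.90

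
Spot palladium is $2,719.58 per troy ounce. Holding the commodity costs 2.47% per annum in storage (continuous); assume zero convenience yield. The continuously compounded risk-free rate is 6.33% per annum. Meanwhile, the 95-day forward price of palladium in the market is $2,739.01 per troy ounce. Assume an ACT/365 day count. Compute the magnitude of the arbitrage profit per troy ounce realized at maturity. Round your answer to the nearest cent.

Fair forward: F* = S·e^(carry·T), with carry = (r + u) = 0.0633 + 0.0247 = 0.0880
F* = 2719.58 · e^(0.0880 × 95/365) = 2719.58 · e^0.02290411 = 2719.58 × 1.02316842 = $2782.5884
Market $2739.01 < fair $2782.5884: forward underpriced → reverse cash-and-carry (short spot, go long the forward).
At maturity, profit = |F_mkt − F*| = |2739.01 − 2782.5884| = $43.58 per troy ounce

$43.58 per troy ounce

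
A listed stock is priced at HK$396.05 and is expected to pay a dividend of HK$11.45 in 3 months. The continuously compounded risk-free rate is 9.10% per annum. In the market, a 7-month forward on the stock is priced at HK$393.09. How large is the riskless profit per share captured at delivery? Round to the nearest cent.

HK$12.75 per share

PV(dividends) I = 11.45·e^(−0.0910·3/12) = 11.1925
Fair forward F* = (S − I)·e^(rT) = (396.05 − 11.1925)·e^0.053083 = 384.8575 × 1.054517 = 405.8388
Market HK$393.09 < fair 405.8388: forward underpriced → reverse cash-and-carry (short the stock, invest proceeds at r, pay the dividends, go long the forward).
Profit at T = |F_mkt − F*| = |393.09 − 405.8388| = HK$12.75 per share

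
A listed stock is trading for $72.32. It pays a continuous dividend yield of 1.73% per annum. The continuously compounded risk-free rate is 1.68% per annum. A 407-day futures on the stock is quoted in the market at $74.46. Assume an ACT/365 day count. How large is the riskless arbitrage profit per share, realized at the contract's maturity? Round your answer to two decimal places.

$2.18 per share

Fair futures: F* = S·e^(carry·T), with carry = (r − q) = 0.0168 − 0.0173 = -0.0005
F* = 72.32 · e^(-0.0005 × 407/365) = 72.32 · e^-0.000558 = 72.32 × 0.999442 = $72.2796
Market $74.46 > fair $72.2796: forward overpriced → cash-and-carry (buy spot, short the forward).
At maturity, profit = |F_mkt − F*| = |74.46 − 72.2796| = $2.18 per share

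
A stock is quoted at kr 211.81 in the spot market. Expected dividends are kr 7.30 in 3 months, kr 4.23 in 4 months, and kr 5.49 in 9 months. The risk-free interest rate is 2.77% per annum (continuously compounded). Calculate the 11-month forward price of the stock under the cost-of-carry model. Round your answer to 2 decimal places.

kr 200.01

PV(dividends) I = 7.30·e^(−0.0277·3/12) + 4.23·e^(−0.0277·4/12) + 5.49·e^(−0.0277·9/12)
I = 7.2496 + 4.1911 + 5.3771 = 16.8178
F = (S − I)·e^(rT) = (211.81 − 16.8178) · e^(0.0277·11/12)
= 194.9922 · e^0.025392 = 194.9922 × 1.025717 = kr 200.01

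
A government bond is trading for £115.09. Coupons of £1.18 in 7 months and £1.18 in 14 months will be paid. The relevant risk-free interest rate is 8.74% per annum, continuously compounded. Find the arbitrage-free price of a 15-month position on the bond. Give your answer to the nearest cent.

£125.94

PV(coupons) I = 1.18·e^(−0.0874·7/12) + 1.18·e^(−0.0874·14/12)
I = 1.1213 + 1.0656 = 2.1869
F = (S − I)·e^(rT) = (115.09 − 2.1869) · e^(0.0874·15/12)
= 112.9031 · e^0.109250 = 112.9031 × 1.115441 = £125.94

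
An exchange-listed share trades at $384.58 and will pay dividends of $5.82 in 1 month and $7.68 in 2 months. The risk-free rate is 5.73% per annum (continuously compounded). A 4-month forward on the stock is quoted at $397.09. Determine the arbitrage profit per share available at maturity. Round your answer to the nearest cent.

PV(dividends) I = 5.82·e^(−0.0573·1/12) + 7.68·e^(−0.0573·2/12) = 13.3993
Fair forward F* = (S − I)·e^(rT) = (384.58 − 13.3993)·e^0.019100 = 371.1807 × 1.019284 = 378.3385
Market $397.09 > fair 378.3385: forward overpriced → cash-and-carry (borrow at r, buy the stock and collect the dividends, short the forward).
Profit at T = |F_mkt − F*| = |397.09 − 378.3385| = $18.75 per share

$18.75 per share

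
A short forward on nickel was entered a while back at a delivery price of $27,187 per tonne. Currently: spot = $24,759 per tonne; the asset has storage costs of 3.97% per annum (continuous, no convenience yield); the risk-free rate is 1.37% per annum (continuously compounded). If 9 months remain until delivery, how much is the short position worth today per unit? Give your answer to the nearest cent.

Current fair forward for the remaining 9 months: F = S·e^((r + u)·T), (r + u) = 0.0137 + 0.0397 = 0.0534
F = 24759 · e^(0.0534 × 9/12) = 24759 × 1.04086282 = 25770.7226
Value of long forward = (F − K)·e^(−rT) = (25770.7226 − 27187) · e^(−0.0137·9/12)
= -1416.2774 × 0.98977761 = -1401.80
Short position value = −(long value) = $1401.80

$1401.80 per tonne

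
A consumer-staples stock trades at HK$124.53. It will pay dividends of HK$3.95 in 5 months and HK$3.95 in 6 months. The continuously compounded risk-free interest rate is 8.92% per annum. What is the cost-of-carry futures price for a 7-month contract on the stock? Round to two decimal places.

PV(dividends) I = 3.95·e^(−0.0892·5/12) + 3.95·e^(−0.0892·6/12)
I = 3.8059 + 3.7777 = 7.5836
F = (S − I)·e^(rT) = (124.53 − 7.5836) · e^(0.0892·7/12)
= 116.9464 · e^0.052033 = 116.9464 × 1.053411 = HK$123.19

HK$123.19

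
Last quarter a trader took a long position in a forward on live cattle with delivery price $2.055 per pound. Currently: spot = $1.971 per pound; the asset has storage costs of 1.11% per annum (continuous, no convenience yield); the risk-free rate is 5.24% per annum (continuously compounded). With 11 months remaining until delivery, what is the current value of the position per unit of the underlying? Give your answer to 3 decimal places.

$0.033 per pound

Current fair forward for the remaining 11 months: F = S·e^((r + u)·T), (r + u) = 0.0524 + 0.0111 = 0.0635
F = 1.971 · e^(0.0635 × 11/12) = 1.971 × 1.059936 = 2.0891
Value of long forward = (F − K)·e^(−rT) = (2.0891 − 2.055) · e^(−0.0524·11/12)
= 0.0341 × 0.953102 = 0.033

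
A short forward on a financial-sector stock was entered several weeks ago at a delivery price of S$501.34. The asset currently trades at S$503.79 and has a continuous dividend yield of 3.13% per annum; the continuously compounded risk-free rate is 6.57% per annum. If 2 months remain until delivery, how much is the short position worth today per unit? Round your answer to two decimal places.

Current fair forward for the remaining 2 months: F = S·e^((r − q)·T), (r − q) = 0.0657 − 0.0313 = 0.0344
F = 503.79 · e^(0.0344 × 2/12) = 503.79 × 1.005750 = 506.6868
Value of long forward = (F − K)·e^(−rT) = (506.6868 − 501.34) · e^(−0.0657·2/12)
= 5.3468 × 0.989110 = 5.29
Short position value = −(long value) = -S$5.29

-S$5.29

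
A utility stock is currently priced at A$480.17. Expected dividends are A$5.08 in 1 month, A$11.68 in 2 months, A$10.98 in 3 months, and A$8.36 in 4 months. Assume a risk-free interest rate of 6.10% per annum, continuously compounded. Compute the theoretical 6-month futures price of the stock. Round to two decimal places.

PV(dividends) I = 5.08·e^(−0.0610·1/12) + 11.68·e^(−0.0610·2/12) + 10.98·e^(−0.0610·3/12) + 8.36·e^(−0.0610·4/12)
I = 5.0542 + 11.5619 + 10.8138 + 8.1917 = 35.6216
F = (S − I)·e^(rT) = (480.17 − 35.6216) · e^(0.0610·6/12)
= 444.5484 · e^0.030500 = 444.5484 × 1.030970 = A$458.32

A$458.32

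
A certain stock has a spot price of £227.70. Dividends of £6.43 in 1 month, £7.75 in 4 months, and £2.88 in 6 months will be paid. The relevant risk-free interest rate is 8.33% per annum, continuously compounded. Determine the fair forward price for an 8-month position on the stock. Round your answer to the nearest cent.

PV(dividends) I = 6.43·e^(−0.0833·1/12) + 7.75·e^(−0.0833·4/12) + 2.88·e^(−0.0833·6/12)
I = 6.3855 + 7.5378 + 2.7625 = 16.6858
F = (S − I)·e^(rT) = (227.70 − 16.6858) · e^(0.0833·8/12)
= 211.0142 · e^0.055533 = 211.0142 × 1.057104 = £223.06

£223.06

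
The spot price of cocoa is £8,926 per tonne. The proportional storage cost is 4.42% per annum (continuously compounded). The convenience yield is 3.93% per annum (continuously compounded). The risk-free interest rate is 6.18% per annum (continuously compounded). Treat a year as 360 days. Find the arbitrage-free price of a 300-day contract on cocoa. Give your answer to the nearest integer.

Net carry = r + u − y = 0.0618 + 0.0442 − 0.0393 = 0.0667
F = S·e^((r+u−y)T) = 8926 · e^(0.0667 × 300/360) = 8926 · e^0.055583
= 8926 × 1.057157 = £9,436 per tonne

£9,436 per tonne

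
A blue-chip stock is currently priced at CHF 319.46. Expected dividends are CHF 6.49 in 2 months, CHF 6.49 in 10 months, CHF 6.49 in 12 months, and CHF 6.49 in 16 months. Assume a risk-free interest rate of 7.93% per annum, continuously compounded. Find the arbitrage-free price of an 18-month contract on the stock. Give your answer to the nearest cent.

CHF 332.43

PV(dividends) I = 6.49·e^(−0.0793·2/12) + 6.49·e^(−0.0793·10/12) + 6.49·e^(−0.0793·12/12) + 6.49·e^(−0.0793·16/12)
I = 6.4048 + 6.0750 + 5.9952 + 5.8388 = 24.3138
F = (S − I)·e^(rT) = (319.46 − 24.3138) · e^(0.0793·18/12)
= 295.1462 · e^0.118950 = 295.1462 × 1.126314 = CHF 332.43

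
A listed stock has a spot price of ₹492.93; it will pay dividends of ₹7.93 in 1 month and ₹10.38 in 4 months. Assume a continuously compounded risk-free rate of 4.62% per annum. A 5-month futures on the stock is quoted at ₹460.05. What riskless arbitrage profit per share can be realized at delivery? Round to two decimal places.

₹23.99 per share

PV(dividends) I = 7.93·e^(−0.0462·1/12) + 10.38·e^(−0.0462·4/12) = 18.1209
Fair futures F* = (S − I)·e^(rT) = (492.93 − 18.1209)·e^0.019250 = 474.8091 × 1.019436 = 484.0375
Market ₹460.05 < fair 484.0375: forward underpriced → reverse cash-and-carry (short the stock, invest proceeds at r, pay the dividends, go long the forward).
Profit at T = |F_mkt − F*| = |460.05 − 484.0375| = ₹23.99 per share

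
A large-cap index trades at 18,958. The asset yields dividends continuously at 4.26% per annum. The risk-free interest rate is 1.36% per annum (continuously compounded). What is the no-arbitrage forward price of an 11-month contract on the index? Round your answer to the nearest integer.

F = S·e^((r − q)T) = 18958 · e^((0.0136 − 0.0426) × 11/12)
= 18958 · e^-0.026583 = 18958 × 0.973767
F = 18,461

18,461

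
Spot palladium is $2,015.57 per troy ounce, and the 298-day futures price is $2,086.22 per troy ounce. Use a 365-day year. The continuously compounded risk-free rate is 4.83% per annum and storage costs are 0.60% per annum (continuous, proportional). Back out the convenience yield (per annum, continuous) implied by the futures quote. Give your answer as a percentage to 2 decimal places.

F = S·e^((r+u−y)T) ⇒ (r+u−y) = ln(F/S)/T
ln(2086.22/2015.57) = 0.034452; /T ⇒ 0.042198
y = r + u − ln(F/S)/T = 0.0483 + 0.0060 − 0.042198 = 0.012102
y = 1.21%

1.21%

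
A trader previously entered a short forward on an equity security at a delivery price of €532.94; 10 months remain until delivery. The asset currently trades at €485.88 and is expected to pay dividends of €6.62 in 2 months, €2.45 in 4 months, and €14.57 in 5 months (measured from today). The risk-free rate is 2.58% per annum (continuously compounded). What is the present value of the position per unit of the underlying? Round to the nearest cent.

€59.16

PV(remaining dividends) I = 6.62·e^(−0.0258·2/12) + 2.45·e^(−0.0258·4/12) + 14.57·e^(−0.0258·5/12) = 23.4348
Current forward F = (S − I)·e^(rT) = (485.88 − 23.4348)·e^(0.0258·10/12) = 462.4452 × 1.021733 = 472.4955
Value (long) = (F − K)·e^(−rT) = (472.4955 − 532.94) × 0.978729 = -59.1588
Short position value = −(long value) = €59.16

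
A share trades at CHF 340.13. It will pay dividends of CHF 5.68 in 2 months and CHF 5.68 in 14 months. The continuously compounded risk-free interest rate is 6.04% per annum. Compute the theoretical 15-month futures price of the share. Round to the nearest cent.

CHF 355.03

PV(dividends) I = 5.68·e^(−0.0604·2/12) + 5.68·e^(−0.0604·14/12)
I = 5.6231 + 5.2935 = 10.9166
F = (S − I)·e^(rT) = (340.13 − 10.9166) · e^(0.0604·15/12)
= 329.2134 · e^0.075500 = 329.2134 × 1.078423 = CHF 355.03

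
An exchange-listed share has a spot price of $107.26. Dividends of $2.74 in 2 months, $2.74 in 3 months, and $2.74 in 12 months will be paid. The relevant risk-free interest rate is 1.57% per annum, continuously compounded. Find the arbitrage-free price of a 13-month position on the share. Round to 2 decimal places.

PV(dividends) I = 2.74·e^(−0.0157·2/12) + 2.74·e^(−0.0157·3/12) + 2.74·e^(−0.0157·12/12)
I = 2.7328 + 2.7293 + 2.6973 = 8.1594
F = (S − I)·e^(rT) = (107.26 − 8.1594) · e^(0.0157·13/12)
= 99.1006 · e^0.017008 = 99.1006 × 1.017153 = $100.80

$100.80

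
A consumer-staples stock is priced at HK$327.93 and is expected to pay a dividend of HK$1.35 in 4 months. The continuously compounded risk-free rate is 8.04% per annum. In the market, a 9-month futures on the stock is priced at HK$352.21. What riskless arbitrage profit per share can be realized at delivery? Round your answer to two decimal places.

HK$5.29 per share

PV(dividends) I = 1.35·e^(−0.0804·4/12) = 1.3143
Fair futures F* = (S − I)·e^(rT) = (327.93 − 1.3143)·e^0.060300 = 326.6157 × 1.062155 = 346.9165
Market HK$352.21 > fair 346.9165: forward overpriced → cash-and-carry (borrow at r, buy the stock and collect the dividends, short the forward).
Profit at T = |F_mkt − F*| = |352.21 − 346.9165| = HK$5.29 per share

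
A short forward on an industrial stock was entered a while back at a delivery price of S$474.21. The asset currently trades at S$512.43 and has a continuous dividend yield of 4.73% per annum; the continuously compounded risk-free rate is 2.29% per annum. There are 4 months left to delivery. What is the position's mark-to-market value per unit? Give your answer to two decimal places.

-S$33.81

Current fair forward for the remaining 4 months: F = S·e^((r − q)·T), (r − q) = 0.0229 − 0.0473 = -0.0244
F = 512.43 · e^(-0.0244 × 4/12) = 512.43 × 0.991900 = 508.2793
Value of long forward = (F − K)·e^(−rT) = (508.2793 − 474.21) · e^(−0.0229·4/12)
= 34.0693 × 0.992396 = 33.81
Short position value = −(long value) = -S$33.81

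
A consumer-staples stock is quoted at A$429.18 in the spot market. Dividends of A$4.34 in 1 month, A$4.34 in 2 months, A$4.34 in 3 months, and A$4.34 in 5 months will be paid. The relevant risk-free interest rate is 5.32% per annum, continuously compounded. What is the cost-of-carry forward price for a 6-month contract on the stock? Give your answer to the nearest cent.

PV(dividends) I = 4.34·e^(−0.0532·1/12) + 4.34·e^(−0.0532·2/12) + 4.34·e^(−0.0532·3/12) + 4.34·e^(−0.0532·5/12)
I = 4.3208 + 4.3017 + 4.2827 + 4.2449 = 17.1501
F = (S − I)·e^(rT) = (429.18 − 17.1501) · e^(0.0532·6/12)
= 412.0299 · e^0.026600 = 412.0299 × 1.026957 = A$423.14

A$423.14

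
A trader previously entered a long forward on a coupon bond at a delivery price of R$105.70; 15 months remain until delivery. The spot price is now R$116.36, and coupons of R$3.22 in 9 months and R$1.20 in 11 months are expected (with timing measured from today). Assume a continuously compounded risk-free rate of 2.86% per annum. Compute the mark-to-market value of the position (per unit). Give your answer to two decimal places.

R$10.05

PV(remaining coupons) I = 3.22·e^(−0.0286·9/12) + 1.20·e^(−0.0286·11/12) = 4.3206
Current forward F = (S − I)·e^(rT) = (116.36 − 4.3206)·e^(0.0286·15/12) = 112.0394 × 1.036397 = 116.1173
Value (long) = (F − K)·e^(−rT) = (116.1173 − 105.70) × 0.964881 = 10.0515
Value = R$10.05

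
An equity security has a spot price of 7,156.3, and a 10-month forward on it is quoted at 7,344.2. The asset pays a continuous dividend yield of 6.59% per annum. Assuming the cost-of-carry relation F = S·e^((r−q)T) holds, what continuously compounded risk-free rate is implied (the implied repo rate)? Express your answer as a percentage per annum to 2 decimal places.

9.70%

From F = S·e^((r−q)T): (r − q) = ln(F/S)/T
ln(7344.2/7156.3) = ln(1.026257) = 0.025918
(r − q) = 0.025918 / (10/12) = 0.031102
r = ln(F/S)/T + q = 0.031102 + 0.0659 = 0.097002
r = 9.70%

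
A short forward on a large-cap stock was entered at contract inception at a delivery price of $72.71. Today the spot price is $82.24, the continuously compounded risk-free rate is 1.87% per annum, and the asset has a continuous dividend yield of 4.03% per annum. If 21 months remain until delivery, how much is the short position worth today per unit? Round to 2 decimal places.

Current fair forward for the remaining 21 months: F = S·e^((r − q)·T), (r − q) = 0.0187 − 0.0403 = -0.0216
F = 82.24 · e^(-0.0216 × 21/12) = 82.24 × 0.962906 = 79.1894
Value of long forward = (F − K)·e^(−rT) = (79.1894 − 72.71) · e^(−0.0187·21/12)
= 6.4794 × 0.967805 = 6.27
Short position value = −(long value) = -$6.27

-$6.27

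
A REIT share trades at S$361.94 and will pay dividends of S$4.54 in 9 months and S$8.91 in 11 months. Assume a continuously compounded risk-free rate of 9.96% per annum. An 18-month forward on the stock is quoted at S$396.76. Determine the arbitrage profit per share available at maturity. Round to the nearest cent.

PV(dividends) I = 4.54·e^(−0.0996·9/12) + 8.91·e^(−0.0996·11/12) = 12.3458
Fair forward F* = (S − I)·e^(rT) = (361.94 − 12.3458)·e^0.149400 = 349.5942 × 1.161137 = 405.9268
Market S$396.76 < fair 405.9268: forward underpriced → reverse cash-and-carry (short the stock, invest proceeds at r, pay the dividends, go long the forward).
Profit at T = |F_mkt − F*| = |396.76 − 405.9268| = S$9.17 per share

S$9.17 per share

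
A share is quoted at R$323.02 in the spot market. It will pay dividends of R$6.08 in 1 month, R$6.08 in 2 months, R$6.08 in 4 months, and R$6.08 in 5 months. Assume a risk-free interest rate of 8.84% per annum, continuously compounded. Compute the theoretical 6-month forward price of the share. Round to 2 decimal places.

R$312.75

PV(dividends) I = 6.08·e^(−0.0884·1/12) + 6.08·e^(−0.0884·2/12) + 6.08·e^(−0.0884·4/12) + 6.08·e^(−0.0884·5/12)
I = 6.0354 + 5.9911 + 5.9035 + 5.8601 = 23.7901
F = (S − I)·e^(rT) = (323.02 − 23.7901) · e^(0.0884·6/12)
= 299.2299 · e^0.044200 = 299.2299 × 1.045191 = R$312.75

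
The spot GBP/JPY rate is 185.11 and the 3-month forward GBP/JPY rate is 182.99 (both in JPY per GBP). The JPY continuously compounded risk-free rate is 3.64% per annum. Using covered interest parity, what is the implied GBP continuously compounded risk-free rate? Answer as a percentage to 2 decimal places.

F = S·e^((r_JPY − r_GBP)T) ⇒ r_GBP = r_JPY − ln(F/S)/T
ln(182.99/185.11) = -0.011519; /(3/12) = -0.046076
r_GBP = 0.0364 + 0.046076 = 0.082476
r_GBP = 8.25%

8.25%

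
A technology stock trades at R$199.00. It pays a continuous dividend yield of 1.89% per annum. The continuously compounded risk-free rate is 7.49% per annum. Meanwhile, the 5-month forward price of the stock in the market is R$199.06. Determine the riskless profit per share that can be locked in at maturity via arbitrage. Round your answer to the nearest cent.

R$4.64 per share

Fair forward: F* = S·e^(carry·T), with carry = (r − q) = 0.0749 − 0.0189 = 0.0560
F* = 199.00 · e^(0.0560 × 5/12) = 199.00 · e^0.023333 = 199.00 × 1.023607 = R$203.6978
Market R$199.06 < fair R$203.6978: forward underpriced → reverse cash-and-carry (short spot, go long the forward).
At maturity, profit = |F_mkt − F*| = |199.06 − 203.6978| = R$4.64 per share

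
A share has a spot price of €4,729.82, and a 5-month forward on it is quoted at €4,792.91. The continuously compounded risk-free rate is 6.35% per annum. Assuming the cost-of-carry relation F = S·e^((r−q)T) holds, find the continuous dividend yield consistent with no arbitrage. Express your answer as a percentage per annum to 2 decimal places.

From F = S·e^((r−q)T): (r − q) = ln(F/S)/T
ln(4792.91/4729.82) = ln(1.013339) = 0.013251
(r − q) = 0.013251 / (5/12) = 0.031802
q = r − ln(F/S)/T = 0.0635 − 0.031802 = 0.031698
q = 3.17%

3.17%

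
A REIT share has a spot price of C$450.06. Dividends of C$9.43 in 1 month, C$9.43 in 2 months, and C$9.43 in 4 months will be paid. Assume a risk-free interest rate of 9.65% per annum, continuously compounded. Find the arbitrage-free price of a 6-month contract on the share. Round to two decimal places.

C$443.17

PV(dividends) I = 9.43·e^(−0.0965·1/12) + 9.43·e^(−0.0965·2/12) + 9.43·e^(−0.0965·4/12)
I = 9.3545 + 9.2795 + 9.1315 = 27.7655
F = (S − I)·e^(rT) = (450.06 − 27.7655) · e^(0.0965·6/12)
= 422.2945 · e^0.048250 = 422.2945 × 1.049433 = C$443.17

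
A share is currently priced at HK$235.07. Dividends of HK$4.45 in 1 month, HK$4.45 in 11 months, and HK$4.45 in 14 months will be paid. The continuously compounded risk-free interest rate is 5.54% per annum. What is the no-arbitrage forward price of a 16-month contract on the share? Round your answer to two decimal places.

PV(dividends) I = 4.45·e^(−0.0554·1/12) + 4.45·e^(−0.0554·11/12) + 4.45·e^(−0.0554·14/12)
I = 4.4295 + 4.2297 + 4.1715 = 12.8307
F = (S − I)·e^(rT) = (235.07 − 12.8307) · e^(0.0554·16/12)
= 222.2393 · e^0.073867 = 222.2393 × 1.076664 = HK$239.28

HK$239.28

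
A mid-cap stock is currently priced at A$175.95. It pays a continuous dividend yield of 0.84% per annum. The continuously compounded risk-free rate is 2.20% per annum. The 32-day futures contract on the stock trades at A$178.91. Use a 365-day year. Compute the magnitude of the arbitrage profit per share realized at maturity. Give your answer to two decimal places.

Fair futures: F* = S·e^(carry·T), with carry = (r − q) = 0.0220 − 0.0084 = 0.0136
F* = 175.95 · e^(0.0136 × 32/365) = 175.95 · e^0.001192 = 175.95 × 1.001193 = A$176.1599
Market A$178.91 > fair A$176.1599: forward overpriced → cash-and-carry (buy spot, short the forward).
At maturity, profit = |F_mkt − F*| = |178.91 − 176.1599| = A$2.75 per share

A$2.75 per share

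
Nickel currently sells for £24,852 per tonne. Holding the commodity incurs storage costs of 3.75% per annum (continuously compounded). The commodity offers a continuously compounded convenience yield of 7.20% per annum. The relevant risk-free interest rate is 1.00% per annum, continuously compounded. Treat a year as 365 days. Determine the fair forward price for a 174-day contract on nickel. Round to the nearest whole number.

Net carry = r + u − y = 0.0100 + 0.0375 − 0.0720 = -0.0245
F = S·e^((r+u−y)T) = 24852 · e^(-0.0245 × 174/365) = 24852 · e^-0.011679
= 24852 × 0.988389 = £24,563 per tonne

£24,563 per tonne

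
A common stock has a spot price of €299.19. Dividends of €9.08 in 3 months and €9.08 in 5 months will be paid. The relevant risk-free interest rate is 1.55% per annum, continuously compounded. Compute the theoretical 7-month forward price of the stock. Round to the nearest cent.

PV(dividends) I = 9.08·e^(−0.0155·3/12) + 9.08·e^(−0.0155·5/12)
I = 9.0449 + 9.0215 = 18.0664
F = (S − I)·e^(rT) = (299.19 − 18.0664) · e^(0.0155·7/12)
= 281.1236 · e^0.009042 = 281.1236 × 1.009083 = €283.68

€283.68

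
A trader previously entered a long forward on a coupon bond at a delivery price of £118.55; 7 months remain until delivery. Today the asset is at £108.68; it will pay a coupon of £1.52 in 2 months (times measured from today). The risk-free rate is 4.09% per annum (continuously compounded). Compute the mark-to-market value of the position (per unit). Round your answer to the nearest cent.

PV(remaining coupons) I = 1.52·e^(−0.0409·2/12) = 1.5097
Current forward F = (S − I)·e^(rT) = (108.68 − 1.5097)·e^(0.0409·7/12) = 107.1703 × 1.024145 = 109.7579
Value (long) = (F − K)·e^(−rT) = (109.7579 − 118.55) × 0.976424 = -8.5848
Value = -£8.58

-£8.58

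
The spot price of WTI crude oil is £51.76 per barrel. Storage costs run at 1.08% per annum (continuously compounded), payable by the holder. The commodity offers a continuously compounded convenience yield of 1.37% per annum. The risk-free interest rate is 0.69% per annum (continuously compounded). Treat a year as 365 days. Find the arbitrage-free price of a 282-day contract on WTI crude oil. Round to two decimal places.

£51.92 per barrel

Net carry = r + u − y = 0.0069 + 0.0108 − 0.0137 = 0.0040
F = S·e^((r+u−y)T) = 51.76 · e^(0.0040 × 282/365) = 51.76 · e^0.003090
= 51.76 × 1.003095 = £51.92 per barrel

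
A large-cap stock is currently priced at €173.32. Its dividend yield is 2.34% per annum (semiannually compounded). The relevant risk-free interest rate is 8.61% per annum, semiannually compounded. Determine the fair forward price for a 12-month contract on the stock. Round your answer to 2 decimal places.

€184.23

F = S · (1+r/2)^(2T) / (1+q/2)^(2T)
= 173.32 × 1.087953 / 1.023537 = 173.32 × 1.062935
F = €184.23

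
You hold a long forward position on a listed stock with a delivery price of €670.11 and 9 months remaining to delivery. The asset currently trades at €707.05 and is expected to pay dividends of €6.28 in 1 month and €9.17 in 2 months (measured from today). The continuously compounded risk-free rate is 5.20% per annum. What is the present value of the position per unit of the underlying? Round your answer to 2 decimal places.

€47.23

PV(remaining dividends) I = 6.28·e^(−0.0520·1/12) + 9.17·e^(−0.0520·2/12) = 15.3437
Current forward F = (S − I)·e^(rT) = (707.05 − 15.3437)·e^(0.0520·9/12) = 691.7063 × 1.039770 = 719.2155
Value (long) = (F − K)·e^(−rT) = (719.2155 − 670.11) × 0.961751 = 47.2273
Value = €47.23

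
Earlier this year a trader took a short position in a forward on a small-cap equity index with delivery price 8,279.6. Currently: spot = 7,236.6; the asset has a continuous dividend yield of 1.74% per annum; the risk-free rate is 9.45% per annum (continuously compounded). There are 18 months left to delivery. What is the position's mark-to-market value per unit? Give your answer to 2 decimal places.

135.18

Current fair forward for the remaining 18 months: F = S·e^((r − q)·T), (r − q) = 0.0945 − 0.0174 = 0.0771
F = 7236.6 · e^(0.0771 × 18/12) = 7236.6 × 1.12260289 = 8123.8281
Value of long forward = (F − K)·e^(−rT) = (8123.8281 − 8279.6) · e^(−0.0945·18/12)
= -155.7719 × 0.86783819 = -135.18
Short position value = −(long value) = 135.18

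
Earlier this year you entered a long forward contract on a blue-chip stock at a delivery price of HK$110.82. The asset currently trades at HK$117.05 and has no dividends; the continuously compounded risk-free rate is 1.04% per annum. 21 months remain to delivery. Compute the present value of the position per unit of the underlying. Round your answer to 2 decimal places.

HK$8.23

Current fair forward for the remaining 21 months: F = S·e^(r·T), r = 0.0104
F = 117.05 · e^(0.0104 × 21/12) = 117.05 × 1.018367 = 119.1999
Value of long forward = (F − K)·e^(−rT) = (119.1999 − 110.82) · e^(−0.0104·21/12)
= 8.3799 × 0.981965 = 8.23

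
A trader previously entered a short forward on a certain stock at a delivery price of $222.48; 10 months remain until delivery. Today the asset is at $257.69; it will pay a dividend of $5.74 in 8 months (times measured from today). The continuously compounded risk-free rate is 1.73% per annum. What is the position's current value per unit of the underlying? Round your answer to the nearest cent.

-$32.72

PV(remaining dividends) I = 5.74·e^(−0.0173·8/12) = 5.6742
Current forward F = (S − I)·e^(rT) = (257.69 − 5.6742)·e^(0.0173·10/12) = 252.0158 × 1.014521 = 255.6753
Value (long) = (F − K)·e^(−rT) = (255.6753 − 222.48) × 0.985687 = 32.7202
Short position value = −(long value) = -$32.72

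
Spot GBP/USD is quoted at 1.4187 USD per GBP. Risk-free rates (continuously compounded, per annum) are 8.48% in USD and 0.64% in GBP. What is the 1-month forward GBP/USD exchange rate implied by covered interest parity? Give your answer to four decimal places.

F = S·e^((r_USD − r_GBP)T) = 1.4187 · e^((0.0848 − 0.0064) × 1/12)
= 1.4187 · e^0.006533 = 1.4187 × 1.006554
F = 1.4280 USD per GBP

1.4280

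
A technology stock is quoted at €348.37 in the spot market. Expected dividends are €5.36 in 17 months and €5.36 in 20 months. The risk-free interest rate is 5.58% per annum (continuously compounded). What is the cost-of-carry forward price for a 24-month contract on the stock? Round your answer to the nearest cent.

€378.50

PV(dividends) I = 5.36·e^(−0.0558·17/12) + 5.36·e^(−0.0558·20/12)
I = 4.9526 + 4.8840 = 9.8366
F = (S − I)·e^(rT) = (348.37 − 9.8366) · e^(0.0558·24/12)
= 338.5334 · e^0.111600 = 338.5334 × 1.118066 = €378.50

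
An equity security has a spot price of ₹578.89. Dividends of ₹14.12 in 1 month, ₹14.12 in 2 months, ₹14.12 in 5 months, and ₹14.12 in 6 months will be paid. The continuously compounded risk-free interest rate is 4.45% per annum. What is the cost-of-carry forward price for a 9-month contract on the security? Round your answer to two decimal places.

₹540.89

PV(dividends) I = 14.12·e^(−0.0445·1/12) + 14.12·e^(−0.0445·2/12) + 14.12·e^(−0.0445·5/12) + 14.12·e^(−0.0445·6/12)
I = 14.0677 + 14.0157 + 13.8606 + 13.8093 = 55.7533
F = (S − I)·e^(rT) = (578.89 − 55.7533) · e^(0.0445·9/12)
= 523.1367 · e^0.033375 = 523.1367 × 1.033938 = ₹540.89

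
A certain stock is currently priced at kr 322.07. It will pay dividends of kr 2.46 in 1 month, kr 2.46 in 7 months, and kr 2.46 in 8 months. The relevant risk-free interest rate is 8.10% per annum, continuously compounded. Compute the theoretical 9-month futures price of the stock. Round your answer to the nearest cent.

PV(dividends) I = 2.46·e^(−0.0810·1/12) + 2.46·e^(−0.0810·7/12) + 2.46·e^(−0.0810·8/12)
I = 2.4435 + 2.3465 + 2.3307 = 7.1207
F = (S − I)·e^(rT) = (322.07 − 7.1207) · e^(0.0810·9/12)
= 314.9493 · e^0.060750 = 314.9493 × 1.062633 = kr 334.68

kr 334.68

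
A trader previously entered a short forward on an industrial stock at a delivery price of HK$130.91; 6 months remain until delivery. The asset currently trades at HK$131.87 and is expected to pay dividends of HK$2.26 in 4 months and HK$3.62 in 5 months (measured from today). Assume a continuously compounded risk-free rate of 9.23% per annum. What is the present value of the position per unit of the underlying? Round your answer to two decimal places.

PV(remaining dividends) I = 2.26·e^(−0.0923·4/12) + 3.62·e^(−0.0923·5/12) = 5.6750
Current forward F = (S − I)·e^(rT) = (131.87 − 5.6750)·e^(0.0923·6/12) = 126.1950 × 1.047231 = 132.1553
Value (long) = (F − K)·e^(−rT) = (132.1553 − 130.91) × 0.954899 = 1.1891
Short position value = −(long value) = -HK$1.19

-HK$1.19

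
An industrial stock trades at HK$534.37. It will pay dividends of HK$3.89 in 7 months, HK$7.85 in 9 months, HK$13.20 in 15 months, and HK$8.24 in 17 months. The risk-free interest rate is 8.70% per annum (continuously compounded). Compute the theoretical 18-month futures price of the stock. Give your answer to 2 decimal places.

PV(dividends) I = 3.89·e^(−0.0870·7/12) + 7.85·e^(−0.0870·9/12) + 13.20·e^(−0.0870·15/12) + 8.24·e^(−0.0870·17/12)
I = 3.6975 + 7.3541 + 11.8398 + 7.2845 = 30.1759
F = (S − I)·e^(rT) = (534.37 − 30.1759) · e^(0.0870·18/12)
= 504.1941 · e^0.130500 = 504.1941 × 1.139398 = HK$574.48

HK$574.48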